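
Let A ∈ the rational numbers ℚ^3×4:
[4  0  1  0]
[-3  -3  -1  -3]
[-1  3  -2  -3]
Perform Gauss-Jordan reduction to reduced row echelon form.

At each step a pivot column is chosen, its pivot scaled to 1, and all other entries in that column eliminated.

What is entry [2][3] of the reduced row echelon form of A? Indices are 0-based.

M[2][3] = 3

[1] R0 /= 4  ⇒  (1, 0, 1/4, 0)
     R1 -= -3·R0  ⇒  (0, -3, -1/4, -3)
     R2 -= -1·R0  ⇒  (0, 3, -7/4, -3)
[2] R1 /= -3  ⇒  (0, 1, 1/12, 1)
     R2 -= 3·R1  ⇒  (0, 0, -2, -6)
[3] R2 /= -2  ⇒  (0, 0, 1, 3)
     R0 -= 1/4·R2  ⇒  (1, 0, 0, -3/4)
     R1 -= 1/12·R2  ⇒  (0, 1, 0, 3/4)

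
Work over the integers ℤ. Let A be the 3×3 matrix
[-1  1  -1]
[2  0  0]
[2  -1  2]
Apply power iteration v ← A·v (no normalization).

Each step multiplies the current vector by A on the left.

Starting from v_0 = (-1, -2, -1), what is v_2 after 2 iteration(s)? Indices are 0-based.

v_2 = (0, 0, -2)

v_0 = (-1, -2, -1).
v_1 = A·v_0 = (0, -2, -2).
v_2 = A·v_1 = (0, 0, -2).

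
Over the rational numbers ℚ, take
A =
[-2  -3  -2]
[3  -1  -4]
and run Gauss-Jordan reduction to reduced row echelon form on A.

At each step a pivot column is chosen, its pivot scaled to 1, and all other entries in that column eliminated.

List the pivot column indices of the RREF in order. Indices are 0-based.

pivot columns: 0, 1

[1] R0 /= -2  ⇒  (1, 3/2, 1)
     R1 -= 3·R0  ⇒  (0, -11/2, -7)
[2] R1 /= -11/2  ⇒  (0, 1, 14/11)
     R0 -= 3/2·R1  ⇒  (1, 0, -10/11)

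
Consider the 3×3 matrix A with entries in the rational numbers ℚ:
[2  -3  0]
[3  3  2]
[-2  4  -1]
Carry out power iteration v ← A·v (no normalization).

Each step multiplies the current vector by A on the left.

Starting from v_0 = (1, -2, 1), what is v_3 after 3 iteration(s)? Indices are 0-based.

v_0 = (1, -2, 1).
v_1 = A·v_0 = (8, -1, -11).
v_2 = A·v_1 = (19, -1, -9).
v_3 = A·v_2 = (41, 36, -33).

v_3 = (41, 36, -33)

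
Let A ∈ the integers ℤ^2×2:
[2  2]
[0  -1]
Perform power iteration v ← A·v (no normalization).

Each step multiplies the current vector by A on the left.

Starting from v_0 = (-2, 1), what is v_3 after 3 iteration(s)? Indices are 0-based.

v_0 = (-2, 1).
v_1 = A·v_0 = (-2, -1).
v_2 = A·v_1 = (-6, 1).
v_3 = A·v_2 = (-10, -1).

v_3 = (-10, -1)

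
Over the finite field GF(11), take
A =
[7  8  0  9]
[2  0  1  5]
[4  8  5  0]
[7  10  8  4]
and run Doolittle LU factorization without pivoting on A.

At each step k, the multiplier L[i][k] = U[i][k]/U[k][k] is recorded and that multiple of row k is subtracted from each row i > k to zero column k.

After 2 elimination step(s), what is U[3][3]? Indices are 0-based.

U[3][3] = 4

[col 0] pivot 7
  R1 -= 5*R0 → (0, 4, 1, 4)  (L[1][0] := 5)
  R2 -= 10*R0 → (0, 5, 5, 9)  (L[2][0] := 10)
  R3 -= 1*R0 → (0, 2, 8, 6)  (L[3][0] := 1)
[col 1] pivot 4
  R2 -= 4*R1 → (0, 0, 1, 4)  (L[2][1] := 4)
  R3 -= 6*R1 → (0, 0, 2, 4)  (L[3][1] := 6)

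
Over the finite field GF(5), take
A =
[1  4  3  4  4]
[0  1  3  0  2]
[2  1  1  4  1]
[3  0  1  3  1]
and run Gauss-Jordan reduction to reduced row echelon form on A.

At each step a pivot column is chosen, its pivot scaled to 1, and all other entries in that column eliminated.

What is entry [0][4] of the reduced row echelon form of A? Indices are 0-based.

[1] R0 /= 1  ⇒  (1, 4, 3, 4, 4)
     R2 -= 2·R0  ⇒  (0, 3, 0, 1, 3)
     R3 -= 3·R0  ⇒  (0, 3, 2, 1, 4)
[2] R1 /= 1  ⇒  (0, 1, 3, 0, 2)
     R0 -= 4·R1  ⇒  (1, 0, 1, 4, 1)
     R2 -= 3·R1  ⇒  (0, 0, 1, 1, 2)
     R3 -= 3·R1  ⇒  (0, 0, 3, 1, 3)
[3] R2 /= 1  ⇒  (0, 0, 1, 1, 2)
     R0 -= 1·R2  ⇒  (1, 0, 0, 3, 4)
     R1 -= 3·R2  ⇒  (0, 1, 0, 2, 1)
     R3 -= 3·R2  ⇒  (0, 0, 0, 3, 2)
[4] R3 /= 3  ⇒  (0, 0, 0, 1, 4)
     R0 -= 3·R3  ⇒  (1, 0, 0, 0, 2)
     R1 -= 2·R3  ⇒  (0, 1, 0, 0, 3)
     R2 -= 1·R3  ⇒  (0, 0, 1, 0, 3)

M[0][4] = 2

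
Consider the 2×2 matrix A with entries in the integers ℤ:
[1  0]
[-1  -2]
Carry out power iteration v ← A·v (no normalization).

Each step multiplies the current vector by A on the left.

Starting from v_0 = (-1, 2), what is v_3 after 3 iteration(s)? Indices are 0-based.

v_3 = (-1, -13)

v_0 = (-1, 2).
v_1 = A·v_0 = (-1, -3).
v_2 = A·v_1 = (-1, 7).
v_3 = A·v_2 = (-1, -13).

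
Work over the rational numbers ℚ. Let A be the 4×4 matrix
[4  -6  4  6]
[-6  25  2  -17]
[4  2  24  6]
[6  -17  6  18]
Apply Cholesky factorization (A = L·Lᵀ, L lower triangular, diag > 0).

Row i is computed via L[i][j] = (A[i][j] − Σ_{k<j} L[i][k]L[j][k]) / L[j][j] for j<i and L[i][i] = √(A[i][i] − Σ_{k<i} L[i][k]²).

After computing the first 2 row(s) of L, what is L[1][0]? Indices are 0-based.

Step 1: L[0][0] = √(4) = 2.
  L[1][0] = (-6) / L[0][0] = -3.
Step 2: L[1][1] = √(16) = 4.

L[1][0] = -3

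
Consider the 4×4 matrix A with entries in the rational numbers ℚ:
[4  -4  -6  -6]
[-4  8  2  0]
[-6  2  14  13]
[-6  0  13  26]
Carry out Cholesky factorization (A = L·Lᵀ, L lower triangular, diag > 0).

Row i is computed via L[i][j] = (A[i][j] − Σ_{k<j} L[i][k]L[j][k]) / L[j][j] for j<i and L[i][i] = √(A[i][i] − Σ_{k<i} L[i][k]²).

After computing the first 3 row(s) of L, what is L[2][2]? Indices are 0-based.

L[2][2] = 1

Step 1: L[0][0] = √(4) = 2.
  L[1][0] = (-4) / L[0][0] = -2.
Step 2: L[1][1] = √(4) = 2.
  L[2][0] = (-6) / L[0][0] = -3.
  L[2][1] = (-4) / L[1][1] = -2.
Step 3: L[2][2] = √(1) = 1.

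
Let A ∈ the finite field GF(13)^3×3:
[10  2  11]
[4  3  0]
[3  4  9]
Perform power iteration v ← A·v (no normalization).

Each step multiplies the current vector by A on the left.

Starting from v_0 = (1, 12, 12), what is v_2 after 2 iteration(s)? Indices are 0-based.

v_0 = (1, 12, 12).
v_1 = A·v_0 = (10, 1, 3).
v_2 = A·v_1 = (5, 4, 9).

v_2 = (5, 4, 9)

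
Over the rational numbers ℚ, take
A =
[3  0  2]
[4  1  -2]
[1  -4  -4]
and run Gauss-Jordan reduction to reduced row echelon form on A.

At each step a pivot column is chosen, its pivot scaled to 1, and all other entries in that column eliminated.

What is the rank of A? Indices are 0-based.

rank = 3

step 1: normalize row 0 (÷3) = (1, 0, 2/3)
  row 1: subtract 4×row0 = (0, 1, -14/3)
  row 2: subtract 1×row0 = (0, -4, -14/3)
step 2: normalize row 1 (÷1) = (0, 1, -14/3)
  row 2: subtract -4×row1 = (0, 0, -70/3)
step 3: normalize row 2 (÷-70/3) = (0, 0, 1)
  row 0: subtract 2/3×row2 = (1, 0, 0)
  row 1: subtract -14/3×row2 = (0, 1, 0)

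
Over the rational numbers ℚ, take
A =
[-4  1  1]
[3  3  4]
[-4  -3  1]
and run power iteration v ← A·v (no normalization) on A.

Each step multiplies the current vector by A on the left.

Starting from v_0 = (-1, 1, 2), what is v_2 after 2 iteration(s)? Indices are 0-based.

v_0 = (-1, 1, 2).
v_1 = A·v_0 = (7, 8, 3).
v_2 = A·v_1 = (-17, 57, -49).

v_2 = (-17, 57, -49)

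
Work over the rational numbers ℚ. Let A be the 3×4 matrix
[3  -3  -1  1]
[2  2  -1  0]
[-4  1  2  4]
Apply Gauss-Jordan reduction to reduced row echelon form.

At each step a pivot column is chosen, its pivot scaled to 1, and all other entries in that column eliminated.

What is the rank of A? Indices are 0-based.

rank = 3

step 1: normalize row 0 (÷3) = (1, -1, -1/3, 1/3)
  row 1: subtract 2×row0 = (0, 4, -1/3, -2/3)
  row 2: subtract -4×row0 = (0, -3, 2/3, 16/3)
step 2: normalize row 1 (÷4) = (0, 1, -1/12, -1/6)
  row 0: subtract -1×row1 = (1, 0, -5/12, 1/6)
  row 2: subtract -3×row1 = (0, 0, 5/12, 29/6)
step 3: normalize row 2 (÷5/12) = (0, 0, 1, 58/5)
  row 0: subtract -5/12×row2 = (1, 0, 0, 5)
  row 1: subtract -1/12×row2 = (0, 1, 0, 4/5)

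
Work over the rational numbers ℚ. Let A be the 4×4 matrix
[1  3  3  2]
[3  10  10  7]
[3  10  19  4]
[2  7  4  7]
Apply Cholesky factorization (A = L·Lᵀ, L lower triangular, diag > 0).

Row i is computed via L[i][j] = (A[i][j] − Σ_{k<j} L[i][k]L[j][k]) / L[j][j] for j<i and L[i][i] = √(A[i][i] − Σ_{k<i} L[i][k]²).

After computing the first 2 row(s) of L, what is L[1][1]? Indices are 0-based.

Step 1: L[0][0] = √(1) = 1.
  L[1][0] = (3) / L[0][0] = 3.
Step 2: L[1][1] = √(1) = 1.

L[1][1] = 1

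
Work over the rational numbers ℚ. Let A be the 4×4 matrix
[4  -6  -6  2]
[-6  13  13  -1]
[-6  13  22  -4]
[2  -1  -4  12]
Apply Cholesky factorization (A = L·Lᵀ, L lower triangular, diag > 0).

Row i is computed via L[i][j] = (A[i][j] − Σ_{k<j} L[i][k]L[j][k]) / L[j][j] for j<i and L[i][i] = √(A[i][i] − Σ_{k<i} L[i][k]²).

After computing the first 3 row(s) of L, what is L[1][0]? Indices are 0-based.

L[1][0] = -3

Step 1: L[0][0] = √(4) = 2.
  L[1][0] = (-6) / L[0][0] = -3.
Step 2: L[1][1] = √(4) = 2.
  L[2][0] = (-6) / L[0][0] = -3.
  L[2][1] = (4) / L[1][1] = 2.
Step 3: L[2][2] = √(9) = 3.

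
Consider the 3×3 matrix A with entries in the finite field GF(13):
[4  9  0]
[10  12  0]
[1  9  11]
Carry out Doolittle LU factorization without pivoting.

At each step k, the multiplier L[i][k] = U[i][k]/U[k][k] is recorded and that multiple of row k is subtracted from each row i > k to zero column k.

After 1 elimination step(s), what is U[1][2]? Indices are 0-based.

Step 1: pivot at (0,0) is 4.
  row1 ← row1 − (9)·row0  ⇒  L[1][0]=9, U row1=(0, 9, 0)
  row2 ← row2 − (10)·row0  ⇒  L[2][0]=10, U row2=(0, 10, 11)

U[1][2] = 0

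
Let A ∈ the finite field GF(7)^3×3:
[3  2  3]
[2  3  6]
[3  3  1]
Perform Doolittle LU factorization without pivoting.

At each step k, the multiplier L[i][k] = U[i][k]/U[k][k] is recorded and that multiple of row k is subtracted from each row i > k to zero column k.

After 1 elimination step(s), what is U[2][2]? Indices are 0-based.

U[2][2] = 5

[col 0] pivot 3
  R1 -= 3*R0 → (0, 4, 4)  (L[1][0] := 3)
  R2 -= 1*R0 → (0, 1, 5)  (L[2][0] := 1)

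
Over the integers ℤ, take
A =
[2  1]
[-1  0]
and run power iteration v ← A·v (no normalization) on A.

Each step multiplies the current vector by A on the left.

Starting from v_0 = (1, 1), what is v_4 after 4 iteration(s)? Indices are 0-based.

v_0 = (1, 1).
v_1 = A·v_0 = (3, -1).
v_2 = A·v_1 = (5, -3).
v_3 = A·v_2 = (7, -5).
v_4 = A·v_3 = (9, -7).

v_4 = (9, -7)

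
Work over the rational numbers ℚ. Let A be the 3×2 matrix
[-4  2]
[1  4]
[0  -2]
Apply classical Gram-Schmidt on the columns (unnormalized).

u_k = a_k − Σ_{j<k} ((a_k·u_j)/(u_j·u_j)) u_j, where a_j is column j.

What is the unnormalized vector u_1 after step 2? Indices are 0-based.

u_1 = (18/17, 72/17, -2)

Step 1: u_0 = a_0 = (-4, 1, 0).
Step 2: u_1 = a_1 − (-4/17)·u_0 = (18/17, 72/17, -2).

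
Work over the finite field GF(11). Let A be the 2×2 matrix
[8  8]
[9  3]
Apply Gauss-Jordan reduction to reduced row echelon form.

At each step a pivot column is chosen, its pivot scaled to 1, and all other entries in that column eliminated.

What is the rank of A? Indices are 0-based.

step 1: normalize row 0 (÷8) = (1, 1)
  row 1: subtract 9×row0 = (0, 5)
step 2: normalize row 1 (÷5) = (0, 1)
  row 0: subtract 1×row1 = (1, 0)

rank = 2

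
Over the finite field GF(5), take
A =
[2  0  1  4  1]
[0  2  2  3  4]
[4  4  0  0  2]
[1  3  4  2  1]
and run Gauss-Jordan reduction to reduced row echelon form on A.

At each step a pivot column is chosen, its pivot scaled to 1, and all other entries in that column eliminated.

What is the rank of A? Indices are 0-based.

[1] R0 /= 2  ⇒  (1, 0, 3, 2, 3)
     R2 -= 4·R0  ⇒  (0, 4, 3, 2, 0)
     R3 -= 1·R0  ⇒  (0, 3, 1, 0, 3)
[2] R1 /= 2  ⇒  (0, 1, 1, 4, 2)
     R2 -= 4·R1  ⇒  (0, 0, 4, 1, 2)
     R3 -= 3·R1  ⇒  (0, 0, 3, 3, 2)
[3] R2 /= 4  ⇒  (0, 0, 1, 4, 3)
     R0 -= 3·R2  ⇒  (1, 0, 0, 0, 4)
     R1 -= 1·R2  ⇒  (0, 1, 0, 0, 4)
     R3 -= 3·R2  ⇒  (0, 0, 0, 1, 3)
[4] R3 /= 1  ⇒  (0, 0, 0, 1, 3)
     R2 -= 4·R3  ⇒  (0, 0, 1, 0, 1)

rank = 4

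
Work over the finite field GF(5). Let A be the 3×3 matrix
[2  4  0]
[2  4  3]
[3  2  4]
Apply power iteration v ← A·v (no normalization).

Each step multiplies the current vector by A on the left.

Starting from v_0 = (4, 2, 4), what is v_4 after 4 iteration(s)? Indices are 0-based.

v_0 = (4, 2, 4).
v_1 = A·v_0 = (1, 3, 2).
v_2 = A·v_1 = (4, 0, 2).
v_3 = A·v_2 = (3, 4, 0).
v_4 = A·v_3 = (2, 2, 2).

v_4 = (2, 2, 2)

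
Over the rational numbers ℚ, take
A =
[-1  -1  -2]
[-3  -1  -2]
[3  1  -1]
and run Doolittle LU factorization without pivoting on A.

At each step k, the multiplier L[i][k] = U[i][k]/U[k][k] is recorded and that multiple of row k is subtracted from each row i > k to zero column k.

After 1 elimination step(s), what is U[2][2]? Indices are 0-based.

Step 1: pivot at (0,0) is -1.
  row1 ← row1 − (3)·row0  ⇒  L[1][0]=3, U row1=(0, 2, 4)
  row2 ← row2 − (-3)·row0  ⇒  L[2][0]=-3, U row2=(0, -2, -7)

U[2][2] = -7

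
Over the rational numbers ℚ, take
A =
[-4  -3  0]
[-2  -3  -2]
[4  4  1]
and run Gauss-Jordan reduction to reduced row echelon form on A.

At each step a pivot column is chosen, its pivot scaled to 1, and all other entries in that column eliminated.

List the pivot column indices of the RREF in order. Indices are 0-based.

pivot columns: 0, 1, 2

pivot(0,0)=-4: scale R0 → (1, 3/4, 0)
  clear (1,0): R1 −= (-2)R0 → (0, -3/2, -2)
  clear (2,0): R2 −= (4)R0 → (0, 1, 1)
pivot(1,1)=-3/2: scale R1 → (0, 1, 4/3)
  clear (0,1): R0 −= (3/4)R1 → (1, 0, -1)
  clear (2,1): R2 −= (1)R1 → (0, 0, -1/3)
pivot(2,2)=-1/3: scale R2 → (0, 0, 1)
  clear (0,2): R0 −= (-1)R2 → (1, 0, 0)
  clear (1,2): R1 −= (4/3)R2 → (0, 1, 0)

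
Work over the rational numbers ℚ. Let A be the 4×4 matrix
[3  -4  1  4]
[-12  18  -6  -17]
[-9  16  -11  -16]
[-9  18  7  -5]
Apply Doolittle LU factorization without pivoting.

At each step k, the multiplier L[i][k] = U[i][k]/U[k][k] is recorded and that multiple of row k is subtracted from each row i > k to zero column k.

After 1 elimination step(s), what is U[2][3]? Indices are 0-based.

Step 1: pivot at (0,0) is 3.
  row1 ← row1 − (-4)·row0  ⇒  L[1][0]=-4, U row1=(0, 2, -2, -1)
  row2 ← row2 − (-3)·row0  ⇒  L[2][0]=-3, U row2=(0, 4, -8, -4)
  row3 ← row3 − (-3)·row0  ⇒  L[3][0]=-3, U row3=(0, 6, 10, 7)

U[2][3] = -4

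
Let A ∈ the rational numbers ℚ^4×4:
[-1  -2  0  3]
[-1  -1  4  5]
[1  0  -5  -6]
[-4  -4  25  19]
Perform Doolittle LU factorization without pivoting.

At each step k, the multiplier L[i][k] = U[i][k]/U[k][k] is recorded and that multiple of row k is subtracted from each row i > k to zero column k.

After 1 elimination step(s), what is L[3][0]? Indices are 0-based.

L[3][0] = 4

[col 0] pivot -1
  R1 -= 1*R0 → (0, 1, 4, 2)  (L[1][0] := 1)
  R2 -= -1*R0 → (0, -2, -5, -3)  (L[2][0] := -1)
  R3 -= 4*R0 → (0, 4, 25, 7)  (L[3][0] := 4)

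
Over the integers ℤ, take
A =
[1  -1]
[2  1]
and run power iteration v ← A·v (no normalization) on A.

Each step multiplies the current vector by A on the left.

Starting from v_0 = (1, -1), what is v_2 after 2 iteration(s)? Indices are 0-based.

v_2 = (1, 5)

v_0 = (1, -1).
v_1 = A·v_0 = (2, 1).
v_2 = A·v_1 = (1, 5).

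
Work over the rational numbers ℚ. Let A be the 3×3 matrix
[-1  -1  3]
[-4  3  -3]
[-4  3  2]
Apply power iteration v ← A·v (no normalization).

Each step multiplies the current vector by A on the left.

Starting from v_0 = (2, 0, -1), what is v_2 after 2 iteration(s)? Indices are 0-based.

v_0 = (2, 0, -1).
v_1 = A·v_0 = (-5, -5, -10).
v_2 = A·v_1 = (-20, 35, -15).

v_2 = (-20, 35, -15)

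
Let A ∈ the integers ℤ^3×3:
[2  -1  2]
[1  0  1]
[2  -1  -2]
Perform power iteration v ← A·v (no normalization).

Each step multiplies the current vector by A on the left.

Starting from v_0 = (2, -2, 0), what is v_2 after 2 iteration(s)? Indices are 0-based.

v_0 = (2, -2, 0).
v_1 = A·v_0 = (6, 2, 6).
v_2 = A·v_1 = (22, 12, -2).

v_2 = (22, 12, -2)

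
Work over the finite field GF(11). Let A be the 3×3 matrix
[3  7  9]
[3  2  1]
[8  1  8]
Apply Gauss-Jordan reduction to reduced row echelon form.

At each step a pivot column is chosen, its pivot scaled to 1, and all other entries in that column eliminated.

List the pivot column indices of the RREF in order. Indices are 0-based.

pivot columns: 0, 1, 2

step 1: normalize row 0 (÷3) = (1, 6, 3)
  row 1: subtract 3×row0 = (0, 6, 3)
  row 2: subtract 8×row0 = (0, 8, 6)
step 2: normalize row 1 (÷6) = (0, 1, 6)
  row 0: subtract 6×row1 = (1, 0, 0)
  row 2: subtract 8×row1 = (0, 0, 2)
step 3: normalize row 2 (÷2) = (0, 0, 1)
  row 1: subtract 6×row2 = (0, 1, 0)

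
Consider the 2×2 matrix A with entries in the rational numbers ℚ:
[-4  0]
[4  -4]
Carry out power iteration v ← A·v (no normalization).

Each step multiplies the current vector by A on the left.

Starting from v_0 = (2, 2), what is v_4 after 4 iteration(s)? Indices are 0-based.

v_0 = (2, 2).
v_1 = A·v_0 = (-8, 0).
v_2 = A·v_1 = (32, -32).
v_3 = A·v_2 = (-128, 256).
v_4 = A·v_3 = (512, -1536).

v_4 = (512, -1536)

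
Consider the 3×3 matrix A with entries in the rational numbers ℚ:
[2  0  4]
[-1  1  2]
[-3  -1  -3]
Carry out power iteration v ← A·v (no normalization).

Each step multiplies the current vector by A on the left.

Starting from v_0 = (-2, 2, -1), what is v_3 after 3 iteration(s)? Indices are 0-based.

v_0 = (-2, 2, -1).
v_1 = A·v_0 = (-8, 2, 7).
v_2 = A·v_1 = (12, 24, 1).
v_3 = A·v_2 = (28, 14, -63).

v_3 = (28, 14, -63)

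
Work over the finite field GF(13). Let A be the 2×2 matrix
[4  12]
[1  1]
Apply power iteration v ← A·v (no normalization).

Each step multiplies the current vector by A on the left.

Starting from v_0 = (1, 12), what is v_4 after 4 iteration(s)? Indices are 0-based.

v_4 = (2, 9)

v_0 = (1, 12).
v_1 = A·v_0 = (5, 0).
v_2 = A·v_1 = (7, 5).
v_3 = A·v_2 = (10, 12).
v_4 = A·v_3 = (2, 9).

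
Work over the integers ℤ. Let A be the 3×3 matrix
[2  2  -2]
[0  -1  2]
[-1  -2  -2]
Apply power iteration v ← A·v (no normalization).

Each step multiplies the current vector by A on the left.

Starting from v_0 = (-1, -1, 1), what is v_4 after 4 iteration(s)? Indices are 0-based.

v_0 = (-1, -1, 1).
v_1 = A·v_0 = (-6, 3, 1).
v_2 = A·v_1 = (-8, -1, -2).
v_3 = A·v_2 = (-14, -3, 14).
v_4 = A·v_3 = (-62, 31, -8).

v_4 = (-62, 31, -8)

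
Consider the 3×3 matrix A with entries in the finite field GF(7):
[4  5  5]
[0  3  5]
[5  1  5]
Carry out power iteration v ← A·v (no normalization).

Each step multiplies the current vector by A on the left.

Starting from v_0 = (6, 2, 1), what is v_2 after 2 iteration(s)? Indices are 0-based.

v_0 = (6, 2, 1).
v_1 = A·v_0 = (4, 4, 2).
v_2 = A·v_1 = (4, 1, 6).

v_2 = (4, 1, 6)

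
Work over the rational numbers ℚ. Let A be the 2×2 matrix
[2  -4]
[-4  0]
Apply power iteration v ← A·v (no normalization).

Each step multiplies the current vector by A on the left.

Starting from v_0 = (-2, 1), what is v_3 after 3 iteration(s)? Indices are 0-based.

v_3 = (-224, 192)

v_0 = (-2, 1).
v_1 = A·v_0 = (-8, 8).
v_2 = A·v_1 = (-48, 32).
v_3 = A·v_2 = (-224, 192).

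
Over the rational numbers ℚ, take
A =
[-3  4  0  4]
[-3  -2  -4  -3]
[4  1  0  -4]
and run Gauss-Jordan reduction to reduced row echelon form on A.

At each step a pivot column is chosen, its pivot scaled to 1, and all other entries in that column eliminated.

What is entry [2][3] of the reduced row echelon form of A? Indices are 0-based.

step 1: normalize row 0 (÷-3) = (1, -4/3, 0, -4/3)
  row 1: subtract -3×row0 = (0, -6, -4, -7)
  row 2: subtract 4×row0 = (0, 19/3, 0, 4/3)
step 2: normalize row 1 (÷-6) = (0, 1, 2/3, 7/6)
  row 0: subtract -4/3×row1 = (1, 0, 8/9, 2/9)
  row 2: subtract 19/3×row1 = (0, 0, -38/9, -109/18)
step 3: normalize row 2 (÷-38/9) = (0, 0, 1, 109/76)
  row 0: subtract 8/9×row2 = (1, 0, 0, -20/19)
  row 1: subtract 2/3×row2 = (0, 1, 0, 4/19)

M[2][3] = 109/76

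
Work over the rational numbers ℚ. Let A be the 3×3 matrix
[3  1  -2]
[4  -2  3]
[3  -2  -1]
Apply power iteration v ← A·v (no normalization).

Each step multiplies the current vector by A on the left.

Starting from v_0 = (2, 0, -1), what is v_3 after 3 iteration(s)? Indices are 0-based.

v_0 = (2, 0, -1).
v_1 = A·v_0 = (8, 5, 7).
v_2 = A·v_1 = (15, 43, 7).
v_3 = A·v_2 = (74, -5, -48).

v_3 = (74, -5, -48)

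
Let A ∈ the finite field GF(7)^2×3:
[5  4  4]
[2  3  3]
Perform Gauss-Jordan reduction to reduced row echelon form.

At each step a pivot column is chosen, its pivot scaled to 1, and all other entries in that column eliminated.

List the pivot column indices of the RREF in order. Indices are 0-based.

pivot columns: 0

[1] R0 /= 5  ⇒  (1, 5, 5)
     R1 -= 2·R0  ⇒  (0, 0, 0)
column 1 empty below row 1
column 2 empty below row 1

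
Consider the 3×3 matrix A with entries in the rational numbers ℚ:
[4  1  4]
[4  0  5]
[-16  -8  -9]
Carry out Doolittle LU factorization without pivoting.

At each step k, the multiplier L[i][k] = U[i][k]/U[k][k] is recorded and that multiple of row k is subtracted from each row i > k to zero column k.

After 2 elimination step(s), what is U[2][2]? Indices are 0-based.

k=0: U[0][0]=4
  eliminate (1,0): mult=1, new row 1: (0, -1, 1); set L[1][0]=1
  eliminate (2,0): mult=-4, new row 2: (0, -4, 7); set L[2][0]=-4
k=1: U[1][1]=-1
  eliminate (2,1): mult=4, new row 2: (0, 0, 3); set L[2][1]=4

U[2][2] = 3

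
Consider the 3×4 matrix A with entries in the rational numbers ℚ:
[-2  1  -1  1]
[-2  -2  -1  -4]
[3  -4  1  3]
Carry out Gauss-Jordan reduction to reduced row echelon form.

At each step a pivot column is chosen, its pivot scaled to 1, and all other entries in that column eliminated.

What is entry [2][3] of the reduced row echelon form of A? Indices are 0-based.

M[2][3] = -52/3

pivot(0,0)=-2: scale R0 → (1, -1/2, 1/2, -1/2)
  clear (1,0): R1 −= (-2)R0 → (0, -3, 0, -5)
  clear (2,0): R2 −= (3)R0 → (0, -5/2, -1/2, 9/2)
pivot(1,1)=-3: scale R1 → (0, 1, 0, 5/3)
  clear (0,1): R0 −= (-1/2)R1 → (1, 0, 1/2, 1/3)
  clear (2,1): R2 −= (-5/2)R1 → (0, 0, -1/2, 26/3)
pivot(2,2)=-1/2: scale R2 → (0, 0, 1, -52/3)
  clear (0,2): R0 −= (1/2)R2 → (1, 0, 0, 9)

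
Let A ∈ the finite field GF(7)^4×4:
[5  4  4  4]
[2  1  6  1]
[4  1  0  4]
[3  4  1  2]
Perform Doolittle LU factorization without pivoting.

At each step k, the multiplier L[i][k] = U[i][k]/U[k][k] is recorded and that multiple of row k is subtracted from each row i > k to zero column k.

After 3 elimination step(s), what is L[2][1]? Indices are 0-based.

Step 1: pivot at (0,0) is 5.
  row1 ← row1 − (6)·row0  ⇒  L[1][0]=6, U row1=(0, 5, 3, 5)
  row2 ← row2 − (5)·row0  ⇒  L[2][0]=5, U row2=(0, 2, 1, 5)
  row3 ← row3 − (2)·row0  ⇒  L[3][0]=2, U row3=(0, 3, 0, 1)
Step 2: pivot at (1,1) is 5.
  row2 ← row2 − (6)·row1  ⇒  L[2][1]=6, U row2=(0, 0, 4, 3)
  row3 ← row3 − (2)·row1  ⇒  L[3][1]=2, U row3=(0, 0, 1, 5)
Step 3: pivot at (2,2) is 4.
  row3 ← row3 − (2)·row2  ⇒  L[3][2]=2, U row3=(0, 0, 0, 6)

L[2][1] = 6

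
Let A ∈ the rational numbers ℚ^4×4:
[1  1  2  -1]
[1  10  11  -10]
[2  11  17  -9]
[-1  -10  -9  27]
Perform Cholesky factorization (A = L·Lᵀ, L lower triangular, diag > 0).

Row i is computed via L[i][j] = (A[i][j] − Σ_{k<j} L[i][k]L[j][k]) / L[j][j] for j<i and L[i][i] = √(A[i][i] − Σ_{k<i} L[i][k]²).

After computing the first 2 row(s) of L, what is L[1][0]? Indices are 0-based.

Step 1: L[0][0] = √(1) = 1.
  L[1][0] = (1) / L[0][0] = 1.
Step 2: L[1][1] = √(9) = 3.

L[1][0] = 1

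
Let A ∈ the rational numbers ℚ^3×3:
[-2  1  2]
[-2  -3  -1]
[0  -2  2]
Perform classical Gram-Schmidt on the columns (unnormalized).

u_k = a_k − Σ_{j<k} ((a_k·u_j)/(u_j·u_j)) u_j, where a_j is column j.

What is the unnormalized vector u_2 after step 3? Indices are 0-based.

u_2 = (7/6, -7/6, 7/3)

Step 1: u_0 = a_0 = (-2, -2, 0).
Step 2: u_1 = a_1 − (1/2)·u_0 = (2, -2, -2).
Step 3: u_2 = a_2 − (-1/4)·u_0 − (1/6)·u_1 = (7/6, -7/6, 7/3).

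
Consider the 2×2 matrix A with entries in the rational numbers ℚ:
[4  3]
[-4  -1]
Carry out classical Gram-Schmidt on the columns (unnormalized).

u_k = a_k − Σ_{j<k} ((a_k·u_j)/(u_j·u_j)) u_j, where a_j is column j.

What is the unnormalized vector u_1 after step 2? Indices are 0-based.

u_1 = (1, 1)

Step 1: u_0 = a_0 = (4, -4).
Step 2: u_1 = a_1 − (1/2)·u_0 = (1, 1).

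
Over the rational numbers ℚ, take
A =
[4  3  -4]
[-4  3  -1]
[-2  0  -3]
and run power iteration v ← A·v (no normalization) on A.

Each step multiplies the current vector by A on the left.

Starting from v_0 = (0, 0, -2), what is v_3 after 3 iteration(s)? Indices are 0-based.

v_0 = (0, 0, -2).
v_1 = A·v_0 = (8, 2, 6).
v_2 = A·v_1 = (14, -32, -34).
v_3 = A·v_2 = (96, -118, 74).

v_3 = (96, -118, 74)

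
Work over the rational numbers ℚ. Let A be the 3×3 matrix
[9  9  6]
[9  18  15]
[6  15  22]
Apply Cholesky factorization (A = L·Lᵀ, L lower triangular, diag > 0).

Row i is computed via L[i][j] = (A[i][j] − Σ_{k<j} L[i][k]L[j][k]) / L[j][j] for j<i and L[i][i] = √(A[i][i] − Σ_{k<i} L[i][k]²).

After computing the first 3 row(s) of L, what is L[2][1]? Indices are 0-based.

L[2][1] = 3

Step 1: L[0][0] = √(9) = 3.
  L[1][0] = (9) / L[0][0] = 3.
Step 2: L[1][1] = √(9) = 3.
  L[2][0] = (6) / L[0][0] = 2.
  L[2][1] = (9) / L[1][1] = 3.
Step 3: L[2][2] = √(9) = 3.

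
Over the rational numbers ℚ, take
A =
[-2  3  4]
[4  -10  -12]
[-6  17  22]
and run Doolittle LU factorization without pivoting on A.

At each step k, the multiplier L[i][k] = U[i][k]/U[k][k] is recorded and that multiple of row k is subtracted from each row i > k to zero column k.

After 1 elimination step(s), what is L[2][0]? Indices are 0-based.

L[2][0] = 3

Step 1: pivot at (0,0) is -2.
  row1 ← row1 − (-2)·row0  ⇒  L[1][0]=-2, U row1=(0, -4, -4)
  row2 ← row2 − (3)·row0  ⇒  L[2][0]=3, U row2=(0, 8, 10)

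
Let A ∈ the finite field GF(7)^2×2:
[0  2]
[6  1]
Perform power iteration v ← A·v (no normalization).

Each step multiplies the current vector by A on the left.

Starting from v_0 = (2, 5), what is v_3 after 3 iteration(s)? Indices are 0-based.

v_3 = (0, 1)

v_0 = (2, 5).
v_1 = A·v_0 = (3, 3).
v_2 = A·v_1 = (6, 0).
v_3 = A·v_2 = (0, 1).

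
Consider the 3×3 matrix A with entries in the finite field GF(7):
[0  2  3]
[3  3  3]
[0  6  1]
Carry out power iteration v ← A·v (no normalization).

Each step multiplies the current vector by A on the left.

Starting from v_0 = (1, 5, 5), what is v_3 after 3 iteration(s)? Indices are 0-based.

v_3 = (4, 5, 3)

v_0 = (1, 5, 5).
v_1 = A·v_0 = (4, 5, 0).
v_2 = A·v_1 = (3, 6, 2).
v_3 = A·v_2 = (4, 5, 3).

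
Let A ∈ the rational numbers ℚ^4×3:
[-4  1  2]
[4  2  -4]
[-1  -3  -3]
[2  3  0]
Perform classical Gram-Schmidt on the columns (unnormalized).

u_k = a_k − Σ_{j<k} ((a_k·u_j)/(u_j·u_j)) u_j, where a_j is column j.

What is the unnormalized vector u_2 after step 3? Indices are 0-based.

Step 1: u_0 = a_0 = (-4, 4, -1, 2).
Step 2: u_1 = a_1 − (13/37)·u_0 = (89/37, 22/37, -98/37, 85/37).
Step 3: u_2 = a_2 − (-21/37)·u_0 − (192/341)·u_1 = (-554/341, -64/31, -708/341, -54/341).

u_2 = (-554/341, -64/31, -708/341, -54/341)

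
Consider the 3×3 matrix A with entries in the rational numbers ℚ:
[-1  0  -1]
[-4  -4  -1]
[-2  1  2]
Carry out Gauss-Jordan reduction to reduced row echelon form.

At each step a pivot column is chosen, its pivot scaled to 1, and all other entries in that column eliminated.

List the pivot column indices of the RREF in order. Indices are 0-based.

step 1: normalize row 0 (÷-1) = (1, 0, 1)
  row 1: subtract -4×row0 = (0, -4, 3)
  row 2: subtract -2×row0 = (0, 1, 4)
step 2: normalize row 1 (÷-4) = (0, 1, -3/4)
  row 2: subtract 1×row1 = (0, 0, 19/4)
step 3: normalize row 2 (÷19/4) = (0, 0, 1)
  row 0: subtract 1×row2 = (1, 0, 0)
  row 1: subtract -3/4×row2 = (0, 1, 0)

pivot columns: 0, 1, 2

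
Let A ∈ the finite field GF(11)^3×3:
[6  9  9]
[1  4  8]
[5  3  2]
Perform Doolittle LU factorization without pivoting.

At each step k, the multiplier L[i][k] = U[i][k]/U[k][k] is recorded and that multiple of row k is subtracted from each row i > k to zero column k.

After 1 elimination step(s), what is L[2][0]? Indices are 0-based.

L[2][0] = 10

Step 1: pivot at (0,0) is 6.
  row1 ← row1 − (2)·row0  ⇒  L[1][0]=2, U row1=(0, 8, 1)
  row2 ← row2 − (10)·row0  ⇒  L[2][0]=10, U row2=(0, 1, 0)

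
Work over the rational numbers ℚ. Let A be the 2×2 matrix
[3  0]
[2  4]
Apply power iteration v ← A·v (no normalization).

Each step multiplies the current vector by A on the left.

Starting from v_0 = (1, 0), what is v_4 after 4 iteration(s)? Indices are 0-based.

v_4 = (81, 350)

v_0 = (1, 0).
v_1 = A·v_0 = (3, 2).
v_2 = A·v_1 = (9, 14).
v_3 = A·v_2 = (27, 74).
v_4 = A·v_3 = (81, 350).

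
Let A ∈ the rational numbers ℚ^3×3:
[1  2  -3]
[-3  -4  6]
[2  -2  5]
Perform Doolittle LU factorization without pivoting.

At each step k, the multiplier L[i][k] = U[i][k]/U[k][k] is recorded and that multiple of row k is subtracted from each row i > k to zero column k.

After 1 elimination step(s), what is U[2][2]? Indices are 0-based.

[col 0] pivot 1
  R1 -= -3*R0 → (0, 2, -3)  (L[1][0] := -3)
  R2 -= 2*R0 → (0, -6, 11)  (L[2][0] := 2)

U[2][2] = 11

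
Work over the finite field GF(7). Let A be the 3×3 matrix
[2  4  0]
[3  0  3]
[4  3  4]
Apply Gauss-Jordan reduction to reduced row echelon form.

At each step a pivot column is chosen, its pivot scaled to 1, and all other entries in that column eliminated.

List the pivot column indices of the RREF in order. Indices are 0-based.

pivot columns: 0, 1, 2

step 1: normalize row 0 (÷2) = (1, 2, 0)
  row 1: subtract 3×row0 = (0, 1, 3)
  row 2: subtract 4×row0 = (0, 2, 4)
step 2: normalize row 1 (÷1) = (0, 1, 3)
  row 0: subtract 2×row1 = (1, 0, 1)
  row 2: subtract 2×row1 = (0, 0, 5)
step 3: normalize row 2 (÷5) = (0, 0, 1)
  row 0: subtract 1×row2 = (1, 0, 0)
  row 1: subtract 3×row2 = (0, 1, 0)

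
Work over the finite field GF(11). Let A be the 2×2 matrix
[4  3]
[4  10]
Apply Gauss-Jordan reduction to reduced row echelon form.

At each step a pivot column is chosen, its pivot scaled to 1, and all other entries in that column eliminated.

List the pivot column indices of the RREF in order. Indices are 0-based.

pivot(0,0)=4: scale R0 → (1, 9)
  clear (1,0): R1 −= (4)R0 → (0, 7)
pivot(1,1)=7: scale R1 → (0, 1)
  clear (0,1): R0 −= (9)R1 → (1, 0)

pivot columns: 0, 1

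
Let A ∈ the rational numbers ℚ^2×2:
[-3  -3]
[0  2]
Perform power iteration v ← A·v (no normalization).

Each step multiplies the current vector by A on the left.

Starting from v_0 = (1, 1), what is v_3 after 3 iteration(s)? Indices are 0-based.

v_0 = (1, 1).
v_1 = A·v_0 = (-6, 2).
v_2 = A·v_1 = (12, 4).
v_3 = A·v_2 = (-48, 8).

v_3 = (-48, 8)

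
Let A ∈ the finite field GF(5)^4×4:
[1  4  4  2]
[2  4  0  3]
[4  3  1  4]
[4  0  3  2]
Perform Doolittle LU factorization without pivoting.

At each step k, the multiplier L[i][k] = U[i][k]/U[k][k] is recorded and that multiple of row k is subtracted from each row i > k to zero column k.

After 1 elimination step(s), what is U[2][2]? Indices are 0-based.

U[2][2] = 0

[col 0] pivot 1
  R1 -= 2*R0 → (0, 1, 2, 4)  (L[1][0] := 2)
  R2 -= 4*R0 → (0, 2, 0, 1)  (L[2][0] := 4)
  R3 -= 4*R0 → (0, 4, 2, 4)  (L[3][0] := 4)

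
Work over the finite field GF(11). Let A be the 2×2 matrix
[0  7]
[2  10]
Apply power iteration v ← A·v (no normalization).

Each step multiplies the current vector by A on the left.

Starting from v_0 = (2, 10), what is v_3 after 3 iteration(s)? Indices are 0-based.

v_3 = (10, 1)

v_0 = (2, 10).
v_1 = A·v_0 = (4, 5).
v_2 = A·v_1 = (2, 3).
v_3 = A·v_2 = (10, 1).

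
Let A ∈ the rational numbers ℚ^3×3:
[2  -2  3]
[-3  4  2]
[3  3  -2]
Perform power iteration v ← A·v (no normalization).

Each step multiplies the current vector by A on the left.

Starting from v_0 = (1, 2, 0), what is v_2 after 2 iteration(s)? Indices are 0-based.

v_0 = (1, 2, 0).
v_1 = A·v_0 = (-2, 5, 9).
v_2 = A·v_1 = (13, 44, -9).

v_2 = (13, 44, -9)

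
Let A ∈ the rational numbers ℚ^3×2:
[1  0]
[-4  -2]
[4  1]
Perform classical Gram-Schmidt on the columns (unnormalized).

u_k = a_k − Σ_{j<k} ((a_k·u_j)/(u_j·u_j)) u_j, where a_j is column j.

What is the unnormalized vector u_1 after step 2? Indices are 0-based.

u_1 = (-4/11, -6/11, -5/11)

Step 1: u_0 = a_0 = (1, -4, 4).
Step 2: u_1 = a_1 − (4/11)·u_0 = (-4/11, -6/11, -5/11).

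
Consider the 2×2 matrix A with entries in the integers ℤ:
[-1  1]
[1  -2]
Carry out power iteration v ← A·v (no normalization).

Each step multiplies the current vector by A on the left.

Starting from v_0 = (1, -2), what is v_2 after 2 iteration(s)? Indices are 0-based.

v_0 = (1, -2).
v_1 = A·v_0 = (-3, 5).
v_2 = A·v_1 = (8, -13).

v_2 = (8, -13)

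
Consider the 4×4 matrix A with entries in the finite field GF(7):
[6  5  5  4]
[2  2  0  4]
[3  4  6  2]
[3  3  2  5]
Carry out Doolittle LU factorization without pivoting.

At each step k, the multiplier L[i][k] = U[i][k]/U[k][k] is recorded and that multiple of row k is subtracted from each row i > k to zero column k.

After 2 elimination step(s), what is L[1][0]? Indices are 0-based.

Step 1: pivot at (0,0) is 6.
  row1 ← row1 − (5)·row0  ⇒  L[1][0]=5, U row1=(0, 5, 3, 5)
  row2 ← row2 − (4)·row0  ⇒  L[2][0]=4, U row2=(0, 5, 0, 0)
  row3 ← row3 − (4)·row0  ⇒  L[3][0]=4, U row3=(0, 4, 3, 3)
Step 2: pivot at (1,1) is 5.
  row2 ← row2 − (1)·row1  ⇒  L[2][1]=1, U row2=(0, 0, 4, 2)
  row3 ← row3 − (5)·row1  ⇒  L[3][1]=5, U row3=(0, 0, 2, 6)

L[1][0] = 5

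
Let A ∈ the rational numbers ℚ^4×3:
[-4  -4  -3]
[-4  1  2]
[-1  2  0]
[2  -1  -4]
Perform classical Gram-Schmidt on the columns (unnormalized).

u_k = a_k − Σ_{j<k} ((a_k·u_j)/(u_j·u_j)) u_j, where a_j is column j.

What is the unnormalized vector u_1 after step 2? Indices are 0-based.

Step 1: u_0 = a_0 = (-4, -4, -1, 2).
Step 2: u_1 = a_1 − (8/37)·u_0 = (-116/37, 69/37, 82/37, -53/37).

u_1 = (-116/37, 69/37, 82/37, -53/37)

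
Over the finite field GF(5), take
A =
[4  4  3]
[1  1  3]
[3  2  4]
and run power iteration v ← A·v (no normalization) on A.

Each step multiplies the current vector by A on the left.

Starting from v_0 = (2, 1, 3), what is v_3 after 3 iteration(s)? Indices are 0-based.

v_3 = (1, 1, 0)

v_0 = (2, 1, 3).
v_1 = A·v_0 = (1, 2, 0).
v_2 = A·v_1 = (2, 3, 2).
v_3 = A·v_2 = (1, 1, 0).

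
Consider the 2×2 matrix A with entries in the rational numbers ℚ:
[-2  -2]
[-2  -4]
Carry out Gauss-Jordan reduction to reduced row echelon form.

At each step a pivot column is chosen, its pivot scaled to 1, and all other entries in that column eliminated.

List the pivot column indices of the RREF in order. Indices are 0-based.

step 1: normalize row 0 (÷-2) = (1, 1)
  row 1: subtract -2×row0 = (0, -2)
step 2: normalize row 1 (÷-2) = (0, 1)
  row 0: subtract 1×row1 = (1, 0)

pivot columns: 0, 1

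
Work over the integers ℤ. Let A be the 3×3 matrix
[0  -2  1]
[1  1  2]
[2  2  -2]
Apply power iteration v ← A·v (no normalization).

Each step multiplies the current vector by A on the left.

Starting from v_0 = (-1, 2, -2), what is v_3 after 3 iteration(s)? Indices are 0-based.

v_0 = (-1, 2, -2).
v_1 = A·v_0 = (-6, -3, 6).
v_2 = A·v_1 = (12, 3, -30).
v_3 = A·v_2 = (-36, -45, 90).

v_3 = (-36, -45, 90)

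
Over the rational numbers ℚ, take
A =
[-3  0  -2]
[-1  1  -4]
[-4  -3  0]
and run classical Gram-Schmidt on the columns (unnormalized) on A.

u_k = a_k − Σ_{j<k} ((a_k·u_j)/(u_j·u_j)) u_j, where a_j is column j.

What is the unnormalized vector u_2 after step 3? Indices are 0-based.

u_2 = (154/139, -198/139, -66/139)

Step 1: u_0 = a_0 = (-3, -1, -4).
Step 2: u_1 = a_1 − (11/26)·u_0 = (33/26, 37/26, -17/13).
Step 3: u_2 = a_2 − (5/13)·u_0 − (-214/139)·u_1 = (154/139, -198/139, -66/139).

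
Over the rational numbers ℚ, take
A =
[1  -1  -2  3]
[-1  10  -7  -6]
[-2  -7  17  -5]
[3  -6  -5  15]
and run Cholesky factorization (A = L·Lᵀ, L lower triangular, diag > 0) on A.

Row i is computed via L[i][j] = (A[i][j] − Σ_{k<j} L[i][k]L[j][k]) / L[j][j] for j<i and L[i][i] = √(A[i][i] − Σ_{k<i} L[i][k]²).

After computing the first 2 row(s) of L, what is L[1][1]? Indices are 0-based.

Step 1: L[0][0] = √(1) = 1.
  L[1][0] = (-1) / L[0][0] = -1.
Step 2: L[1][1] = √(9) = 3.

L[1][1] = 3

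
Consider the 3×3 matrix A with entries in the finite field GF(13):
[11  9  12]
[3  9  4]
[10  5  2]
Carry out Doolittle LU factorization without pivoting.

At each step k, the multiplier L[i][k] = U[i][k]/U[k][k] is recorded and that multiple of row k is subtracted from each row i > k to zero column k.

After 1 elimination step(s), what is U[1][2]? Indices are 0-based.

k=0: U[0][0]=11
  eliminate (1,0): mult=5, new row 1: (0, 3, 9); set L[1][0]=5
  eliminate (2,0): mult=8, new row 2: (0, 11, 10); set L[2][0]=8

U[1][2] = 9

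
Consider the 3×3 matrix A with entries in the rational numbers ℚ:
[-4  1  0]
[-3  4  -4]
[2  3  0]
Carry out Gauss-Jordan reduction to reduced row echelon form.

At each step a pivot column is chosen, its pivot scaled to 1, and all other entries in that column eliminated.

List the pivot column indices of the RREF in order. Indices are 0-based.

[1] R0 /= -4  ⇒  (1, -1/4, 0)
     R1 -= -3·R0  ⇒  (0, 13/4, -4)
     R2 -= 2·R0  ⇒  (0, 7/2, 0)
[2] R1 /= 13/4  ⇒  (0, 1, -16/13)
     R0 -= -1/4·R1  ⇒  (1, 0, -4/13)
     R2 -= 7/2·R1  ⇒  (0, 0, 56/13)
[3] R2 /= 56/13  ⇒  (0, 0, 1)
     R0 -= -4/13·R2  ⇒  (1, 0, 0)
     R1 -= -16/13·R2  ⇒  (0, 1, 0)

pivot columns: 0, 1, 2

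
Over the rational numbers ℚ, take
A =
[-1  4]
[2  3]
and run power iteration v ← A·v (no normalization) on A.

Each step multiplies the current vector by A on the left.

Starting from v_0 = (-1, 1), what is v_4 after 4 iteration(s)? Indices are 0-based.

v_0 = (-1, 1).
v_1 = A·v_0 = (5, 1).
v_2 = A·v_1 = (-1, 13).
v_3 = A·v_2 = (53, 37).
v_4 = A·v_3 = (95, 217).

v_4 = (95, 217)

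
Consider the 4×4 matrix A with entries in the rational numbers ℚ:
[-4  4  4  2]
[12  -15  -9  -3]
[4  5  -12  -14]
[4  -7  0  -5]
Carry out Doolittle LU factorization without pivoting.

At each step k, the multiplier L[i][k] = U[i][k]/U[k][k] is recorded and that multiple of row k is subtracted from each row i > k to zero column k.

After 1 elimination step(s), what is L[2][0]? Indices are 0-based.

L[2][0] = -1

Step 1: pivot at (0,0) is -4.
  row1 ← row1 − (-3)·row0  ⇒  L[1][0]=-3, U row1=(0, -3, 3, 3)
  row2 ← row2 − (-1)·row0  ⇒  L[2][0]=-1, U row2=(0, 9, -8, -12)
  row3 ← row3 − (-1)·row0  ⇒  L[3][0]=-1, U row3=(0, -3, 4, -3)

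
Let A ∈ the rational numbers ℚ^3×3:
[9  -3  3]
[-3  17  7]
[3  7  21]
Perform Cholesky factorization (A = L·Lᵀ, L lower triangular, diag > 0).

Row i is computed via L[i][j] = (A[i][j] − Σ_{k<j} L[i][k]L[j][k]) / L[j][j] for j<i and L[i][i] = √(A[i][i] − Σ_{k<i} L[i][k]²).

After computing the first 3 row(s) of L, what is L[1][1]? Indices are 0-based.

Step 1: L[0][0] = √(9) = 3.
  L[1][0] = (-3) / L[0][0] = -1.
Step 2: L[1][1] = √(16) = 4.
  L[2][0] = (3) / L[0][0] = 1.
  L[2][1] = (8) / L[1][1] = 2.
Step 3: L[2][2] = √(16) = 4.

L[1][1] = 4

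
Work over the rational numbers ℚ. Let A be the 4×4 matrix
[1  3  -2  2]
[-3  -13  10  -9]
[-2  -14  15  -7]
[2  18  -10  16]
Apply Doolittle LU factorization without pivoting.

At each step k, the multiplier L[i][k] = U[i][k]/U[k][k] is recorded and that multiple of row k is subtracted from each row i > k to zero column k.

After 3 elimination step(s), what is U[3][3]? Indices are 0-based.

Step 1: pivot at (0,0) is 1.
  row1 ← row1 − (-3)·row0  ⇒  L[1][0]=-3, U row1=(0, -4, 4, -3)
  row2 ← row2 − (-2)·row0  ⇒  L[2][0]=-2, U row2=(0, -8, 11, -3)
  row3 ← row3 − (2)·row0  ⇒  L[3][0]=2, U row3=(0, 12, -6, 12)
Step 2: pivot at (1,1) is -4.
  row2 ← row2 − (2)·row1  ⇒  L[2][1]=2, U row2=(0, 0, 3, 3)
  row3 ← row3 − (-3)·row1  ⇒  L[3][1]=-3, U row3=(0, 0, 6, 3)
Step 3: pivot at (2,2) is 3.
  row3 ← row3 − (2)·row2  ⇒  L[3][2]=2, U row3=(0, 0, 0, -3)

U[3][3] = -3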